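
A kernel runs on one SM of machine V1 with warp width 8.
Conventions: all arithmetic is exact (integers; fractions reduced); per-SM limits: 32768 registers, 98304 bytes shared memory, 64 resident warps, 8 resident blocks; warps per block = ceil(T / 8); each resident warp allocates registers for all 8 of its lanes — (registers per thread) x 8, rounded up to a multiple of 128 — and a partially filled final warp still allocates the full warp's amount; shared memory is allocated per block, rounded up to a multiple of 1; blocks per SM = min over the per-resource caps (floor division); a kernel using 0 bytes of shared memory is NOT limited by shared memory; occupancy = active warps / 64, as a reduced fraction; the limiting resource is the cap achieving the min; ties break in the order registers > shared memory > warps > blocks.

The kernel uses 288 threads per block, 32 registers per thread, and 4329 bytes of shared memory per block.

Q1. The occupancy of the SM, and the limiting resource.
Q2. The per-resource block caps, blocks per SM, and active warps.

Answer: occupancy 9/16, limited by warps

registers: 3 blocks
shared memory: 22 blocks
warps: 1 block
blocks: 8 blocks

Answer: 1 block, 36 active warps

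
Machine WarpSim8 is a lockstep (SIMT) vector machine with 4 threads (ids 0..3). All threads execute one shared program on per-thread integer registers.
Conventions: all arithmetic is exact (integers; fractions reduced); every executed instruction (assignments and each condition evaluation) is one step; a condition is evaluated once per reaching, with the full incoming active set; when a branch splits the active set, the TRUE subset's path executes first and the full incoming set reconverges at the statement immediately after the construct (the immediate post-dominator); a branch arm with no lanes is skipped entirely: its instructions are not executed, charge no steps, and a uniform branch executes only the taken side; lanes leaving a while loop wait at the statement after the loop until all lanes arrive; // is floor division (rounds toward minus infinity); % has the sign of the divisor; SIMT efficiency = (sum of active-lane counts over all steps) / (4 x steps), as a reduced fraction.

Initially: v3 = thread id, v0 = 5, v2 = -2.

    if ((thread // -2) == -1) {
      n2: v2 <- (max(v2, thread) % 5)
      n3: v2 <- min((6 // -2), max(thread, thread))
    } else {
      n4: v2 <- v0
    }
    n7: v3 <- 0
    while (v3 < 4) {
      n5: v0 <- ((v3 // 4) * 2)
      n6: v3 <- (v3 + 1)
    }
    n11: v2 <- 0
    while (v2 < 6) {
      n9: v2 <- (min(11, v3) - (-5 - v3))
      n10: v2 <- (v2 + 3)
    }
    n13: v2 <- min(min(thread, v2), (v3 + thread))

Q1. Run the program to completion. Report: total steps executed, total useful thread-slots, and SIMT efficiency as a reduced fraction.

Answer: 24 steps, 90 useful, 15/16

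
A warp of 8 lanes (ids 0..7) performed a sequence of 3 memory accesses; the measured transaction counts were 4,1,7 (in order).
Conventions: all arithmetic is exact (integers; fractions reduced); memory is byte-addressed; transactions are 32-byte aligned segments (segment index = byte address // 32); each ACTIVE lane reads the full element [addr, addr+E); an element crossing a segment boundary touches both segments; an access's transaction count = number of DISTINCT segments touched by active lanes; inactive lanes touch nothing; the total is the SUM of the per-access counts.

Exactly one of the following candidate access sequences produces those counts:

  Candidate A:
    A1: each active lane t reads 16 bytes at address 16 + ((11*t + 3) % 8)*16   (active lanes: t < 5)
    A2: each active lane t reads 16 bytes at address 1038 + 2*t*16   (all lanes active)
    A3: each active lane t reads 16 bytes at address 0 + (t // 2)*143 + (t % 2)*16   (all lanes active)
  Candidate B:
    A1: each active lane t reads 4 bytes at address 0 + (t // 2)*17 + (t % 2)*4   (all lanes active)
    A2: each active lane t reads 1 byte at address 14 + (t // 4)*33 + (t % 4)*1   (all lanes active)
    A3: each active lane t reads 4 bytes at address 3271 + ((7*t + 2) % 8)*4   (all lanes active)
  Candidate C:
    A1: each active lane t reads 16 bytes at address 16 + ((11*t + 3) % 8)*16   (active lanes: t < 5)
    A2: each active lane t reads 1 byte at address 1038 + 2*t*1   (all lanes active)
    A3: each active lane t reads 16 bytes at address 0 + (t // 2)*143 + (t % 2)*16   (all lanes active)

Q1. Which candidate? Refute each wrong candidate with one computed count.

A: A2 gives 8 transactions, not 1
B: A1 gives 2 transactions, not 4
C: all counts match (4,1,7)

Answer: C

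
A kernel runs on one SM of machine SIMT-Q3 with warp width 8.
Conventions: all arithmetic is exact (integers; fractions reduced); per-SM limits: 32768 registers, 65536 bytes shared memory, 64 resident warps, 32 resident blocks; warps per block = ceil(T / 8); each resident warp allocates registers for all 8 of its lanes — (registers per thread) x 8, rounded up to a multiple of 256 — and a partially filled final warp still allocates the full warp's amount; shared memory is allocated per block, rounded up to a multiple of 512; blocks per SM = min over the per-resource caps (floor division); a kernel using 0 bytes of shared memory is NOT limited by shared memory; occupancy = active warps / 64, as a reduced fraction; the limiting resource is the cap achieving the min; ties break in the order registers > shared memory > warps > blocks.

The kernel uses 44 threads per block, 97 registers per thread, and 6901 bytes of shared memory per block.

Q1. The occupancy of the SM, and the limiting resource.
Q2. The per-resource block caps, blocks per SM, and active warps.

Answer: occupancy 15/32, limited by registers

registers: 5 blocks
shared memory: 9 blocks
warps: 10 blocks
blocks: 32 blocks

Answer: 5 blocks, 30 active warps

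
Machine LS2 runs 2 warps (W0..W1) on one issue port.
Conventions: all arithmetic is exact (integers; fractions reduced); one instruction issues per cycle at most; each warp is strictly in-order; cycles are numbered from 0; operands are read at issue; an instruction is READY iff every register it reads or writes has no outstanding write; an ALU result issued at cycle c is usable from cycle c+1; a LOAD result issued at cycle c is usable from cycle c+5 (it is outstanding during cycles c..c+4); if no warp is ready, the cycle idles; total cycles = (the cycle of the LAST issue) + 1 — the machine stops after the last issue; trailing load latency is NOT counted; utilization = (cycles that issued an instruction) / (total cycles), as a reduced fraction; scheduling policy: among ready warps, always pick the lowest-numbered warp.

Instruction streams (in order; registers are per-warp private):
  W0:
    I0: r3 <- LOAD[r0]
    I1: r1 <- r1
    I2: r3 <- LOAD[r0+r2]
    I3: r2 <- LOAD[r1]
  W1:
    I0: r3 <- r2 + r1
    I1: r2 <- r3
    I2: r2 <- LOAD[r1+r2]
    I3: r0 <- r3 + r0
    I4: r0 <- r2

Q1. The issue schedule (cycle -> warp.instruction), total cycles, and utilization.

cycle 0: W0.I0
cycle 1: W0.I1
cycle 2: W1.I0
cycle 3: W1.I1
cycle 4: W1.I2
cycle 5: W0.I2
cycle 6: W0.I3
cycle 7: W1.I3
cycle 8: idle
cycle 9: W1.I4

Answer: 10 cycles, utilization 9/10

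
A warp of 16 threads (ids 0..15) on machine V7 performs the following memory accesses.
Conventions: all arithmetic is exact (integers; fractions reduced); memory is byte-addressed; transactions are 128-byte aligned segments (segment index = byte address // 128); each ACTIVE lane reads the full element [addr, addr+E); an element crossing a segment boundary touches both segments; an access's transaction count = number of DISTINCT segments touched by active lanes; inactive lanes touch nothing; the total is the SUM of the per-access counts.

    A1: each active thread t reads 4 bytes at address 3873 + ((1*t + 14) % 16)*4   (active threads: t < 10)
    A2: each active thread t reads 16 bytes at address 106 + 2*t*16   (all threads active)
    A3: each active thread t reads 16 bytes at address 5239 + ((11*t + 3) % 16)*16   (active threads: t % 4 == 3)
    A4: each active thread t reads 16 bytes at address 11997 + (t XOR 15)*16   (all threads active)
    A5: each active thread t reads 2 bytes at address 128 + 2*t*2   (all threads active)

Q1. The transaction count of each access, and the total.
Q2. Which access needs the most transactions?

A1: 1 transaction
A2: 5 transactions
A3: 3 transactions
A4: 3 transactions
A5: 1 transaction

Answer: 1,5,3,3,1; total 13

Answer: A2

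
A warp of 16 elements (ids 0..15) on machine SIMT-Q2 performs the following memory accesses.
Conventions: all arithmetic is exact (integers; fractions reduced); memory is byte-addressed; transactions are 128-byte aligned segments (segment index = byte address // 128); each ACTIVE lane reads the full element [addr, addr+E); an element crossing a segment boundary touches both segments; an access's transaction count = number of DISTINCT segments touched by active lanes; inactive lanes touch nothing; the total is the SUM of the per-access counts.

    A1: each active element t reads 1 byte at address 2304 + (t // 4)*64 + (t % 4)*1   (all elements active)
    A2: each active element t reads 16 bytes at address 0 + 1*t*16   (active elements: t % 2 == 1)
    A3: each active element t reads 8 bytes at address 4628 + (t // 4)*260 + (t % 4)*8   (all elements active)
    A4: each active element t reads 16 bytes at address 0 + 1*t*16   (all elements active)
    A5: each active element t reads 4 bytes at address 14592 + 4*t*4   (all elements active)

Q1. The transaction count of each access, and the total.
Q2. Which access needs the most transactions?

A1: 2 transactions
A2: 2 transactions
A3: 4 transactions
A4: 2 transactions
A5: 2 transactions

Answer: 2,2,4,2,2; total 12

Answer: A3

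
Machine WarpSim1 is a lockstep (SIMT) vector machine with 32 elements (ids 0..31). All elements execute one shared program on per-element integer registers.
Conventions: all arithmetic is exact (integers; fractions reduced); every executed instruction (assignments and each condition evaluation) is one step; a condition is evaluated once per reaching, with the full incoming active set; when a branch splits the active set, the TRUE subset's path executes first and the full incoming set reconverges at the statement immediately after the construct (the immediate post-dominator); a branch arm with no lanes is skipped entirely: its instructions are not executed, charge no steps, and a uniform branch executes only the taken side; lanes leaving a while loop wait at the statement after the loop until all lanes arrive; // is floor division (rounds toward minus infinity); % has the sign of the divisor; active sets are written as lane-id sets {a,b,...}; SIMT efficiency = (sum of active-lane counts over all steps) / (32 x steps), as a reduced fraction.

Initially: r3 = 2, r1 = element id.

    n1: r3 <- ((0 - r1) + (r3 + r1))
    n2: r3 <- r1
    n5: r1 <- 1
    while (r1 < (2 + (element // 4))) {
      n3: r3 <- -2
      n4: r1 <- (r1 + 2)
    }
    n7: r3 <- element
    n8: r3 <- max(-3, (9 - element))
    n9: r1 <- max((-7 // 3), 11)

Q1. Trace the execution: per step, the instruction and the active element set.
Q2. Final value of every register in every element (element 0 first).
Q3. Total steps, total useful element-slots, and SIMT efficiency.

step 0: r3 <- ((0 - r1) + (r3 + r1)) {0,1,2,3,4,5,6,7,8,9,10,11,12,13,14,15,16,17,18,19,20,21,22,23,24,25,26,27,28,29,30,31}
step 1: r3 <- r1                     {0,1,2,3,4,5,6,7,8,9,10,11,12,13,14,15,16,17,18,19,20,21,22,23,24,25,26,27,28,29,30,31}
step 2: r1 <- 1                      {0,1,2,3,4,5,6,7,8,9,10,11,12,13,14,15,16,17,18,19,20,21,22,23,24,25,26,27,28,29,30,31}
step 3: eval (r1 < (2 + (element // 4))) {0,1,2,3,4,5,6,7,8,9,10,11,12,13,14,15,16,17,18,19,20,21,22,23,24,25,26,27,28,29,30,31}
step 4: r3 <- -2                     {0,1,2,3,4,5,6,7,8,9,10,11,12,13,14,15,16,17,18,19,20,21,22,23,24,25,26,27,28,29,30,31}
step 5: r1 <- (r1 + 2)               {0,1,2,3,4,5,6,7,8,9,10,11,12,13,14,15,16,17,18,19,20,21,22,23,24,25,26,27,28,29,30,31}
step 6: eval (r1 < (2 + (element // 4))) {0,1,2,3,4,5,6,7,8,9,10,11,12,13,14,15,16,17,18,19,20,21,22,23,24,25,26,27,28,29,30,31}
step 7: r3 <- -2                     {8,9,10,11,12,13,14,15,16,17,18,19,20,21,22,23,24,25,26,27,28,29,30,31}
step 8: r1 <- (r1 + 2)               {8,9,10,11,12,13,14,15,16,17,18,19,20,21,22,23,24,25,26,27,28,29,30,31}
step 9: eval (r1 < (2 + (element // 4))) {8,9,10,11,12,13,14,15,16,17,18,19,20,21,22,23,24,25,26,27,28,29,30,31}
step 10: r3 <- -2                     {16,17,18,19,20,21,22,23,24,25,26,27,28,29,30,31}
step 11: r1 <- (r1 + 2)               {16,17,18,19,20,21,22,23,24,25,26,27,28,29,30,31}
step 12: eval (r1 < (2 + (element // 4))) {16,17,18,19,20,21,22,23,24,25,26,27,28,29,30,31}
step 13: r3 <- -2                     {24,25,26,27,28,29,30,31}
step 14: r1 <- (r1 + 2)               {24,25,26,27,28,29,30,31}
step 15: eval (r1 < (2 + (element // 4))) {24,25,26,27,28,29,30,31}
step 16: r3 <- element                {0,1,2,3,4,5,6,7,8,9,10,11,12,13,14,15,16,17,18,19,20,21,22,23,24,25,26,27,28,29,30,31}
step 17: r3 <- max(-3, (9 - element)) {0,1,2,3,4,5,6,7,8,9,10,11,12,13,14,15,16,17,18,19,20,21,22,23,24,25,26,27,28,29,30,31}
step 18: r1 <- max((-7 // 3), 11)     {0,1,2,3,4,5,6,7,8,9,10,11,12,13,14,15,16,17,18,19,20,21,22,23,24,25,26,27,28,29,30,31}

Answer: 19 steps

r3: 9,8,7,6,5,4,3,2,1,0,-1,-2,-3,-3,-3,-3,-3,-3,-3,-3,-3,-3,-3,-3,-3,-3,-3,-3,-3,-3,-3,-3
r1: 11,11,11,11,11,11,11,11,11,11,11,11,11,11,11,11,11,11,11,11,11,11,11,11,11,11,11,11,11,11,11,11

steps = 19; useful = 464; efficiency = 464/608 = 29/38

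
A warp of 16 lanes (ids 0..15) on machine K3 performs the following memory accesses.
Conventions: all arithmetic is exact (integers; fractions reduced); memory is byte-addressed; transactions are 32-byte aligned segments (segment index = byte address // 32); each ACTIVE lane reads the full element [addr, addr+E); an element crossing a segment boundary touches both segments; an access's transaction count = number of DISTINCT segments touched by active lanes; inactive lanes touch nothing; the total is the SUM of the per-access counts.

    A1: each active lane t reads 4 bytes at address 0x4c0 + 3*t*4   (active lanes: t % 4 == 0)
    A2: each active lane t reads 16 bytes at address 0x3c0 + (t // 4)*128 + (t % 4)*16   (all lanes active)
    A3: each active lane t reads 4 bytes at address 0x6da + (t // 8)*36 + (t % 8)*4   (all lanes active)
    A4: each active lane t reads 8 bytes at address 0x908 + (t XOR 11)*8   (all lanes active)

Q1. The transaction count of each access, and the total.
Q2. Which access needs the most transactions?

A1: 4 transactions
A2: 8 transactions
A3: 3 transactions
A4: 5 transactions

Answer: 4,8,3,5; total 20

Answer: A2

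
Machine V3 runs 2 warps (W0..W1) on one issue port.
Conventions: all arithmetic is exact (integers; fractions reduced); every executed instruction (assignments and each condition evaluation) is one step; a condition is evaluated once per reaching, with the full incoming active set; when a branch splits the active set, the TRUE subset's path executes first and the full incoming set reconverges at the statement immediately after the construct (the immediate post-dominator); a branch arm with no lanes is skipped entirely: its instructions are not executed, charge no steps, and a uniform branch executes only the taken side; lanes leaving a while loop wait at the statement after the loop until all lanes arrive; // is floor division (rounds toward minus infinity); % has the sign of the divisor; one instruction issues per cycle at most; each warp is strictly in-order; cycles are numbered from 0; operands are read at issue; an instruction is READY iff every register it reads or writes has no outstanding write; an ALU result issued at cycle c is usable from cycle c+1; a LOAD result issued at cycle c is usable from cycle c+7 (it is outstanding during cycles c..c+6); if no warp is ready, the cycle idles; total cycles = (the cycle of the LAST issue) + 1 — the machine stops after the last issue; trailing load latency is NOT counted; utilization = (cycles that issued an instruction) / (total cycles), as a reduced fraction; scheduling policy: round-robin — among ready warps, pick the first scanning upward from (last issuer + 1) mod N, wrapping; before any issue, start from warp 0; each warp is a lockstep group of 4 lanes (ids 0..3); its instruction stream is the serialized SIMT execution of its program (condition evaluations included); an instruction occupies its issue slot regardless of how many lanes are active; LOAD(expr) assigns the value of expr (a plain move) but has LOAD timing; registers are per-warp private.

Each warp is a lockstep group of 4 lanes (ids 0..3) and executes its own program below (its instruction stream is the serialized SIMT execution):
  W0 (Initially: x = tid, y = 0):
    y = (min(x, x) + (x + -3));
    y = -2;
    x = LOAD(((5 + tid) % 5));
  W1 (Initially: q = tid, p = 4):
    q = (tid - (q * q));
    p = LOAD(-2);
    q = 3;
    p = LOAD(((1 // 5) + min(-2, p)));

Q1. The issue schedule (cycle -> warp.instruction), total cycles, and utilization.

cycle 0: W0.I0
cycle 1: W1.I0
cycle 2: W0.I1
cycle 3: W1.I1
cycle 4: W0.I2
cycle 5: W1.I2
cycle 6: idle
cycle 7: idle
cycle 8: idle
cycle 9: idle
cycle 10: W1.I3

Answer: 11 cycles, utilization 7/11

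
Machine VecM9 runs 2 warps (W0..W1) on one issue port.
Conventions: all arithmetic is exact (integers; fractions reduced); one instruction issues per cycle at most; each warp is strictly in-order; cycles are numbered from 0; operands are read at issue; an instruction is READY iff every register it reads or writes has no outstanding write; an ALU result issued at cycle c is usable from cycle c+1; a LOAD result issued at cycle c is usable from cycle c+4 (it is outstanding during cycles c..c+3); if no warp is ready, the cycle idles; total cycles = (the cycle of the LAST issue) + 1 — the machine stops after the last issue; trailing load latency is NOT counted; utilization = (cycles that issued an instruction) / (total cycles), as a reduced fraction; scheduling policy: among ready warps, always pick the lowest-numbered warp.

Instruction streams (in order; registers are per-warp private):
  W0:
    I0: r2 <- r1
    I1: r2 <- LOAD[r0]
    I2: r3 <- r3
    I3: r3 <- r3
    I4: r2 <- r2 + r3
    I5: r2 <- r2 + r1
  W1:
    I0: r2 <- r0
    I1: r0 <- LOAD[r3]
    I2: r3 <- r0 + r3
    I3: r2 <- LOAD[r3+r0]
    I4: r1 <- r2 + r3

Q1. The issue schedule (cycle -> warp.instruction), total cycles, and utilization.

cycle 0: W0.I0
cycle 1: W0.I1
cycle 2: W0.I2
cycle 3: W0.I3
cycle 4: W1.I0
cycle 5: W0.I4
cycle 6: W0.I5
cycle 7: W1.I1
cycle 8: idle
cycle 9: idle
cycle 10: idle
cycle 11: W1.I2
cycle 12: W1.I3
cycle 13: idle
cycle 14: idle
cycle 15: idle
cycle 16: W1.I4

Answer: 17 cycles, utilization 11/17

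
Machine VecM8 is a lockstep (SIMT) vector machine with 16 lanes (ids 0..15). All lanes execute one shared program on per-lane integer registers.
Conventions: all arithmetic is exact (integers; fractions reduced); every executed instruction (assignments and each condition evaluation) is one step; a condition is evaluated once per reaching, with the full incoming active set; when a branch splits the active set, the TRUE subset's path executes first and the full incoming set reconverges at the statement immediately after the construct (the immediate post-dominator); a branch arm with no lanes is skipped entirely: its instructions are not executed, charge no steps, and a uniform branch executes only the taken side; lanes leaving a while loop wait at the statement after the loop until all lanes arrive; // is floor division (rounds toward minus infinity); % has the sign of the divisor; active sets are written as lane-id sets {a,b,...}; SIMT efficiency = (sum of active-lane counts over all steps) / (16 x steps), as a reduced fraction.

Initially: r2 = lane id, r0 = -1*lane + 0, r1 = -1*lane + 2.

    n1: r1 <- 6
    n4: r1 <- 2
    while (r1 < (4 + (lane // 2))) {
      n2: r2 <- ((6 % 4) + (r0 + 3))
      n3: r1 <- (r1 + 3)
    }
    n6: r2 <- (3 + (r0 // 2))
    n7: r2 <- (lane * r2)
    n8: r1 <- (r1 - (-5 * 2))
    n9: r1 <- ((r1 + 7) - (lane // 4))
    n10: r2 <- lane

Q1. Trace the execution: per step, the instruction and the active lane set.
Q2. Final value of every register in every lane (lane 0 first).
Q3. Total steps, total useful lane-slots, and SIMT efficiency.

step 0: r1 <- 6                      {0,1,2,3,4,5,6,7,8,9,10,11,12,13,14,15}
step 1: r1 <- 2                      {0,1,2,3,4,5,6,7,8,9,10,11,12,13,14,15}
step 2: eval (r1 < (4 + (lane // 2))) {0,1,2,3,4,5,6,7,8,9,10,11,12,13,14,15}
step 3: r2 <- ((6 % 4) + (r0 + 3))   {0,1,2,3,4,5,6,7,8,9,10,11,12,13,14,15}
step 4: r1 <- (r1 + 3)               {0,1,2,3,4,5,6,7,8,9,10,11,12,13,14,15}
step 5: eval (r1 < (4 + (lane // 2))) {0,1,2,3,4,5,6,7,8,9,10,11,12,13,14,15}
step 6: r2 <- ((6 % 4) + (r0 + 3))   {4,5,6,7,8,9,10,11,12,13,14,15}
step 7: r1 <- (r1 + 3)               {4,5,6,7,8,9,10,11,12,13,14,15}
step 8: eval (r1 < (4 + (lane // 2))) {4,5,6,7,8,9,10,11,12,13,14,15}
step 9: r2 <- ((6 % 4) + (r0 + 3))   {10,11,12,13,14,15}
step 10: r1 <- (r1 + 3)               {10,11,12,13,14,15}
step 11: eval (r1 < (4 + (lane // 2))) {10,11,12,13,14,15}
step 12: r2 <- (3 + (r0 // 2))        {0,1,2,3,4,5,6,7,8,9,10,11,12,13,14,15}
step 13: r2 <- (lane * r2)            {0,1,2,3,4,5,6,7,8,9,10,11,12,13,14,15}
step 14: r1 <- (r1 - (-5 * 2))        {0,1,2,3,4,5,6,7,8,9,10,11,12,13,14,15}
step 15: r1 <- ((r1 + 7) - (lane // 4)) {0,1,2,3,4,5,6,7,8,9,10,11,12,13,14,15}
step 16: r2 <- lane                   {0,1,2,3,4,5,6,7,8,9,10,11,12,13,14,15}

Answer: 17 steps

r2: 0,1,2,3,4,5,6,7,8,9,10,11,12,13,14,15
r0: 0,-1,-2,-3,-4,-5,-6,-7,-8,-9,-10,-11,-12,-13,-14,-15
r1: 22,22,22,22,24,24,24,24,23,23,26,26,25,25,25,25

steps = 17; useful = 230; efficiency = 230/272 = 115/136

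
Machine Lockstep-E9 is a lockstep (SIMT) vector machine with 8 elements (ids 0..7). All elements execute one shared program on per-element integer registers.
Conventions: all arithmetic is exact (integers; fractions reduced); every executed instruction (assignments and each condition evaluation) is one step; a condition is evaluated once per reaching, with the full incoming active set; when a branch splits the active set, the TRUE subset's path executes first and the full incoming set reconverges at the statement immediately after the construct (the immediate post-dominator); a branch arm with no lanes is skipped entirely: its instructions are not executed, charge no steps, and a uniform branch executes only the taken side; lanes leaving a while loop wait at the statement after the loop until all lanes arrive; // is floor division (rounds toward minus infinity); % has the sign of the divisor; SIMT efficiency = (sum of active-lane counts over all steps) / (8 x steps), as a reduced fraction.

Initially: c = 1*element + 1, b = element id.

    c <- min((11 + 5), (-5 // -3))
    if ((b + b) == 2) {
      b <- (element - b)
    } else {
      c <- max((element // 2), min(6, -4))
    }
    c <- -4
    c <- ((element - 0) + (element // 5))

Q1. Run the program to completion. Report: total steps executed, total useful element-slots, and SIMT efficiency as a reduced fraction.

Answer: 6 steps, 40 useful, 5/6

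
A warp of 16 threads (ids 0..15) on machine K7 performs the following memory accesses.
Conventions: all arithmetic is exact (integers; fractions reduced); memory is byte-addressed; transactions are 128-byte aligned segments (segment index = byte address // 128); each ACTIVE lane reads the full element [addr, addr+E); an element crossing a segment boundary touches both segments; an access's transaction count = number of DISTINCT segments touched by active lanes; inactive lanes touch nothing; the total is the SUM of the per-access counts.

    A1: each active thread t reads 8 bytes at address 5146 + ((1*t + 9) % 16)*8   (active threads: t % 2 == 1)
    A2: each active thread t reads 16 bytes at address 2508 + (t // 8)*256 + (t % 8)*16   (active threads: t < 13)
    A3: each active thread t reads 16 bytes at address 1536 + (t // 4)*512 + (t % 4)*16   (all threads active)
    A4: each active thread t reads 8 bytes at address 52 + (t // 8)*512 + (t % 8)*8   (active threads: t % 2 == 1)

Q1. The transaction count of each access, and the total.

A1: 2 transactions
A2: 4 transactions
A3: 4 transactions
A4: 2 transactions

Answer: 2,4,4,2; total 12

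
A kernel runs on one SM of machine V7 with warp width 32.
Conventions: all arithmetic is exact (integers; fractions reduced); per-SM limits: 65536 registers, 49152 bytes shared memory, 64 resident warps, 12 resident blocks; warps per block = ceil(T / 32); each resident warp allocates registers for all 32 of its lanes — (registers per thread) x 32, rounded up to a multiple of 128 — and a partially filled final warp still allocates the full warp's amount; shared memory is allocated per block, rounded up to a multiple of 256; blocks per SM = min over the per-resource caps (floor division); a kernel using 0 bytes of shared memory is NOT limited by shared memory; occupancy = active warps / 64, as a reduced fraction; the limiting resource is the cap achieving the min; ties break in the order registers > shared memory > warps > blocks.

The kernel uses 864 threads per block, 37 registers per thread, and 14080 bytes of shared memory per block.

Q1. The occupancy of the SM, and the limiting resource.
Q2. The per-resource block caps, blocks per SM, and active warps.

Answer: occupancy 27/64, limited by registers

registers: 1 block
shared memory: 3 blocks
warps: 2 blocks
blocks: 12 blocks

Answer: 1 block, 27 active warps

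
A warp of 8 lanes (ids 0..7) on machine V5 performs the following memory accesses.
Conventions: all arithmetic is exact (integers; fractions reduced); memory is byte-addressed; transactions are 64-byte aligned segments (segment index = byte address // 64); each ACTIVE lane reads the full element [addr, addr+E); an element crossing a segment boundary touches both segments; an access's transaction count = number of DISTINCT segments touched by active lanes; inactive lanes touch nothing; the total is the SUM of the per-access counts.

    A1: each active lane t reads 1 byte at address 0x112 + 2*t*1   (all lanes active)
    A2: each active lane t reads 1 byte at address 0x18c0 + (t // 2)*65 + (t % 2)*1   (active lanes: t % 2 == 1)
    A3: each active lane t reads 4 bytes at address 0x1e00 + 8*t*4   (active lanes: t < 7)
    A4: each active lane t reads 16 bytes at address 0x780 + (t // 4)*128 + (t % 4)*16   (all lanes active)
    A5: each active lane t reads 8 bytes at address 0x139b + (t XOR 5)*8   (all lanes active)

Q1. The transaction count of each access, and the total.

A1: 1 transaction
A2: 4 transactions
A3: 4 transactions
A4: 2 transactions
A5: 2 transactions

Answer: 1,4,4,2,2; total 13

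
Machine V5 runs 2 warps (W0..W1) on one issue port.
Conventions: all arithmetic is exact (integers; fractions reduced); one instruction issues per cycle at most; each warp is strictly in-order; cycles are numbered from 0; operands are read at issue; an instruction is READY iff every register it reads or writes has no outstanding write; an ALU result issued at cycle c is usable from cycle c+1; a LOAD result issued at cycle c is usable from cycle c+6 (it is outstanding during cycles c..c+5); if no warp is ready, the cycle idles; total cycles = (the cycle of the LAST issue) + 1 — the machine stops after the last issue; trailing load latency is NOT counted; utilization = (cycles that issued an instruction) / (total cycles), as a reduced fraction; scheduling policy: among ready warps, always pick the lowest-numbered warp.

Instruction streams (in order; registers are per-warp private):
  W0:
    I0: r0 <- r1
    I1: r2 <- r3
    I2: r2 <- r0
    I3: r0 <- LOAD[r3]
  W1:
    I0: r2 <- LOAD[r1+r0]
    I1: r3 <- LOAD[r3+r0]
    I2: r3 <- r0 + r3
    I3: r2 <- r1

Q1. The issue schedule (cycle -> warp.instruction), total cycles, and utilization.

cycle 0: W0.I0
cycle 1: W0.I1
cycle 2: W0.I2
cycle 3: W0.I3
cycle 4: W1.I0
cycle 5: W1.I1
cycle 6: idle
cycle 7: idle
cycle 8: idle
cycle 9: idle
cycle 10: idle
cycle 11: W1.I2
cycle 12: W1.I3

Answer: 13 cycles, utilization 8/13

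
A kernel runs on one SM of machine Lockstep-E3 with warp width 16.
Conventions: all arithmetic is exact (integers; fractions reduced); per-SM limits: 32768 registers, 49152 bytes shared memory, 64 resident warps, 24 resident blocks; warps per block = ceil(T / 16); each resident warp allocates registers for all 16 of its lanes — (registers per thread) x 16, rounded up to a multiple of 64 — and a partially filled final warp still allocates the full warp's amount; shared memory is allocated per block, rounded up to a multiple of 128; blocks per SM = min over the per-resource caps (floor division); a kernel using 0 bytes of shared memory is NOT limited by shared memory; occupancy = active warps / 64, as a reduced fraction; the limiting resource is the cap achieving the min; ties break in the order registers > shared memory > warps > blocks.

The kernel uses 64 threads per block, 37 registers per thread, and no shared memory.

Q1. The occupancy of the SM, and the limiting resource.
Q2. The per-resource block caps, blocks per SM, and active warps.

Answer: occupancy 3/4, limited by registers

registers: 12 blocks
shared memory: no limit (kernel uses none)
warps: 16 blocks
blocks: 24 blocks

Answer: 12 blocks, 48 active warps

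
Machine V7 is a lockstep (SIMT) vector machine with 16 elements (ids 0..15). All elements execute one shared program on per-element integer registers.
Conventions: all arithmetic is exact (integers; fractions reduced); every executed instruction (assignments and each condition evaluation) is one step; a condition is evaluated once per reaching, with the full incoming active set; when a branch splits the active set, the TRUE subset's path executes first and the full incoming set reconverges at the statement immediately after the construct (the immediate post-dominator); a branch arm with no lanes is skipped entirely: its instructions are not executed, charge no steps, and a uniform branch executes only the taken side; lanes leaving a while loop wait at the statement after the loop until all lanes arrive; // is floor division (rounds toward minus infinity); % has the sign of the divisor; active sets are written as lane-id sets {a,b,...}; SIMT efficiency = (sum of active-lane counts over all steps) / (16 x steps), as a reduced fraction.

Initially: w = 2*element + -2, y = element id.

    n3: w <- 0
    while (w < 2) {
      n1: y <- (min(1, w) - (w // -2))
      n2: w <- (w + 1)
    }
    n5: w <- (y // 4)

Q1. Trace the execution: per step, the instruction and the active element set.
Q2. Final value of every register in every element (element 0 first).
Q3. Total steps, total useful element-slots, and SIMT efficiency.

step 0: w <- 0                       {0,1,2,3,4,5,6,7,8,9,10,11,12,13,14,15}
step 1: eval (w < 2)                 {0,1,2,3,4,5,6,7,8,9,10,11,12,13,14,15}
step 2: y <- (min(1, w) - (w // -2)) {0,1,2,3,4,5,6,7,8,9,10,11,12,13,14,15}
step 3: w <- (w + 1)                 {0,1,2,3,4,5,6,7,8,9,10,11,12,13,14,15}
step 4: eval (w < 2)                 {0,1,2,3,4,5,6,7,8,9,10,11,12,13,14,15}
step 5: y <- (min(1, w) - (w // -2)) {0,1,2,3,4,5,6,7,8,9,10,11,12,13,14,15}
step 6: w <- (w + 1)                 {0,1,2,3,4,5,6,7,8,9,10,11,12,13,14,15}
step 7: eval (w < 2)                 {0,1,2,3,4,5,6,7,8,9,10,11,12,13,14,15}
step 8: w <- (y // 4)                {0,1,2,3,4,5,6,7,8,9,10,11,12,13,14,15}

Answer: 9 steps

w: 0,0,0,0,0,0,0,0,0,0,0,0,0,0,0,0
y: 2,2,2,2,2,2,2,2,2,2,2,2,2,2,2,2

steps = 9; useful = 144; efficiency = 144/144 = 1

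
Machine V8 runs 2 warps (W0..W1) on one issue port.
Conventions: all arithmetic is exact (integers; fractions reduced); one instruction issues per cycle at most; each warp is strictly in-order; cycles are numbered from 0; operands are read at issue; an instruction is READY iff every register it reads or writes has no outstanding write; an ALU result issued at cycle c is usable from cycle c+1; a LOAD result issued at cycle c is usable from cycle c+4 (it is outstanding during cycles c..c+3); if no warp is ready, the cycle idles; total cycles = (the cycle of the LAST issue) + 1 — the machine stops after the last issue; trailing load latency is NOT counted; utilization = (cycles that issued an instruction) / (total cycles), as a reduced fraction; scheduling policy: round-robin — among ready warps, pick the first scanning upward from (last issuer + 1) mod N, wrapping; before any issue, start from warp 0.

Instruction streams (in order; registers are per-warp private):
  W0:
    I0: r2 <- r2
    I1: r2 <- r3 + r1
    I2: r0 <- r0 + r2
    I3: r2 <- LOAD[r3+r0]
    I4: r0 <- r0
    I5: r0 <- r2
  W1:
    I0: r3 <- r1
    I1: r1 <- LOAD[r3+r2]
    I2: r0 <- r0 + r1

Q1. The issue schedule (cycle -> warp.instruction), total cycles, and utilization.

cycle 0: W0.I0
cycle 1: W1.I0
cycle 2: W0.I1
cycle 3: W1.I1
cycle 4: W0.I2
cycle 5: W0.I3
cycle 6: W0.I4
cycle 7: W1.I2
cycle 8: idle
cycle 9: W0.I5

Answer: 10 cycles, utilization 9/10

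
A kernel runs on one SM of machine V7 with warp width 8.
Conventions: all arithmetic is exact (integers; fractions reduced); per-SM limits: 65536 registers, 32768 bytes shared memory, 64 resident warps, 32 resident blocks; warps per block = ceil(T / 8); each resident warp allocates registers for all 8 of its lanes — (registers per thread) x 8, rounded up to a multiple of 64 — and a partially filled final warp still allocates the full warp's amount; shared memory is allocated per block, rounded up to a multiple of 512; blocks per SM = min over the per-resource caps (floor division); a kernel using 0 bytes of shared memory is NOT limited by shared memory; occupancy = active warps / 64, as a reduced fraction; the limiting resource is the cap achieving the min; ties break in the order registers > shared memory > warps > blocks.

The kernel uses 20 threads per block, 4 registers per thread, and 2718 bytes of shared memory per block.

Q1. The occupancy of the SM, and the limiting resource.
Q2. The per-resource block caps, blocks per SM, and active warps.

Answer: occupancy 15/32, limited by shared memory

registers: 341 blocks
shared memory: 10 blocks
warps: 21 blocks
blocks: 32 blocks

Answer: 10 blocks, 30 active warps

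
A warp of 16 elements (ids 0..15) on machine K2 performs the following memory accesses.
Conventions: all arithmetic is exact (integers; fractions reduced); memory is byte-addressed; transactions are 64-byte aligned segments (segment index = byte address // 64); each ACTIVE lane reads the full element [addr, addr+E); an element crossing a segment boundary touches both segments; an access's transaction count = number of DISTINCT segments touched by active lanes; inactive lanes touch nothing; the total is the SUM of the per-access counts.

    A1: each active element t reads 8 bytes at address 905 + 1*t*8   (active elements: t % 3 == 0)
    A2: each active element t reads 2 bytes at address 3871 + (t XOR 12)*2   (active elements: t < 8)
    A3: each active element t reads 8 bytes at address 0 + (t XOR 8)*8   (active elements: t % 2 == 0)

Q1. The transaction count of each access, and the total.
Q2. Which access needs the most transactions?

A1: 3 transactions
A2: 1 transaction
A3: 2 transactions

Answer: 3,1,2; total 6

Answer: A1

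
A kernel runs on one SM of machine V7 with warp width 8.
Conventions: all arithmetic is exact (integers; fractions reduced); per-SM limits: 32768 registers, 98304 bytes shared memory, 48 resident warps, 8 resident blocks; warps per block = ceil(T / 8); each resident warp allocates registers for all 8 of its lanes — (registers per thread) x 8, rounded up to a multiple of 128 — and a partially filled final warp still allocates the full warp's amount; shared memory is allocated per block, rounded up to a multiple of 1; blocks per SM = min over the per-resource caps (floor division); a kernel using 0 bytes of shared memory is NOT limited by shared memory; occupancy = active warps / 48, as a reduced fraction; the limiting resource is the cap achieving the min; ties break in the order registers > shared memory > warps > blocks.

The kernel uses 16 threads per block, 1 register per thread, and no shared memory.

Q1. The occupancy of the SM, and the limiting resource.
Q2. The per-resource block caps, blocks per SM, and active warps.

Answer: occupancy 1/3, limited by blocks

registers: 128 blocks
shared memory: no limit (kernel uses none)
warps: 24 blocks
blocks: 8 blocks

Answer: 8 blocks, 16 active warps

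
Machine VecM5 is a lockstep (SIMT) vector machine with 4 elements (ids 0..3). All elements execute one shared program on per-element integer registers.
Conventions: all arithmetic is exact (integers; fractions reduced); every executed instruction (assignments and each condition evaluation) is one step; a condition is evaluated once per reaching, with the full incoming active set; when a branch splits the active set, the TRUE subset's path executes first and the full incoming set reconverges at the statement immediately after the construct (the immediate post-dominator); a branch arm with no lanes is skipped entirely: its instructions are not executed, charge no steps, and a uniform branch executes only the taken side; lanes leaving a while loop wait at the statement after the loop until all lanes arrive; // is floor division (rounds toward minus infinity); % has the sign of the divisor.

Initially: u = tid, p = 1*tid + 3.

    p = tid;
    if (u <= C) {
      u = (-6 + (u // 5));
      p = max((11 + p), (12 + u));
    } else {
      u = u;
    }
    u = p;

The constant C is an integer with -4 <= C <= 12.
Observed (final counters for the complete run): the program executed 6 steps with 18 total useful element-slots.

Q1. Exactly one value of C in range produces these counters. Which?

Answer: C = 1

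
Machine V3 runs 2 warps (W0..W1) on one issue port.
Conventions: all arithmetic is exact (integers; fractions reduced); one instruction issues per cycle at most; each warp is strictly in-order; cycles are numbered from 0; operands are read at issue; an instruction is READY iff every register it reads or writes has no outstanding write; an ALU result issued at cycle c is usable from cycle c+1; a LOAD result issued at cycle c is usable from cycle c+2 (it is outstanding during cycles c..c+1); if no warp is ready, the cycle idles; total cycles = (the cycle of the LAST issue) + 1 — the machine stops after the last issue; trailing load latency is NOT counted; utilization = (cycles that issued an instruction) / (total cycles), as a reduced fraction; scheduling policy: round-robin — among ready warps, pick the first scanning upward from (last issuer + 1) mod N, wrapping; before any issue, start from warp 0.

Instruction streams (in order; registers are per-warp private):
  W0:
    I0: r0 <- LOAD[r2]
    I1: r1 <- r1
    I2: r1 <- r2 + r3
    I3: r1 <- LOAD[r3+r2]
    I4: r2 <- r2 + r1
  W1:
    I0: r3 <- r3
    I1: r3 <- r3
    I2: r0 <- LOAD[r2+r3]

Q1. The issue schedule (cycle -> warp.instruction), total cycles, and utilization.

cycle 0: W0.I0
cycle 1: W1.I0
cycle 2: W0.I1
cycle 3: W1.I1
cycle 4: W0.I2
cycle 5: W1.I2
cycle 6: W0.I3
cycle 7: idle
cycle 8: W0.I4

Answer: 9 cycles, utilization 8/9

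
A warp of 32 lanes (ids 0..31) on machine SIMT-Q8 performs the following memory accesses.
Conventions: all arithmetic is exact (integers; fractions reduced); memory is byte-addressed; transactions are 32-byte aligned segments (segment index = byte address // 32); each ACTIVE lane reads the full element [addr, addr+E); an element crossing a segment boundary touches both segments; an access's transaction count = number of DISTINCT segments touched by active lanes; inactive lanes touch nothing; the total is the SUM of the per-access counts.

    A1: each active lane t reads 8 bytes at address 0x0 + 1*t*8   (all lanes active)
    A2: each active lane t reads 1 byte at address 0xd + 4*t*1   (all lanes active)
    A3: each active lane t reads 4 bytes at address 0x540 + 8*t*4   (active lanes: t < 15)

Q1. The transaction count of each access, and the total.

A1: 8 transactions
A2: 5 transactions
A3: 15 transactions

Answer: 8,5,15; total 28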